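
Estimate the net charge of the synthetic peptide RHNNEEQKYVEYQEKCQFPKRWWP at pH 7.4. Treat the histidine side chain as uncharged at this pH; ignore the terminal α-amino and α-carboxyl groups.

+1

The side chains ionized at physiological pH are Lys/Arg (+1) and Asp/Glu (−1); with His treated as neutral, nothing else contributes.
Positive (K, R): R1, K8, K15, K20, R21 → +5.
Negative (D, E): E5, E6, E11, E14 → −4.
Net charge = (+5) + (−4) = +1.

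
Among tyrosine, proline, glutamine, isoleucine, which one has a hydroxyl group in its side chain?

S, T, and Y are the three residues with a side-chain hydroxyl.
Of the listed options, only tyrosine belongs to this group.

tyrosine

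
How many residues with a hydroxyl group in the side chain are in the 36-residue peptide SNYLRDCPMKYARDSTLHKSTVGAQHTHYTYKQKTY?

13

S, T, and Y are the three residues with a side-chain hydroxyl.
Matching residues: S1, Y3, Y11, S15, T16, S20, T21, T27, Y29, T30, Y31, T35, Y36.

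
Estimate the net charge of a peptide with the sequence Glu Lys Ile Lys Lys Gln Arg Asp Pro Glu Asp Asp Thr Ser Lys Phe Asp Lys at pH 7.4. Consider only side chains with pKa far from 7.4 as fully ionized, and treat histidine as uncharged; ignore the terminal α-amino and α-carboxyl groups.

At pH ~7.4 the Lys and Arg side chains are protonated (+1), the Asp and Glu side chains are deprotonated (−1), and with His taken as neutral all other side chains carry no charge.
Positive (K, R): Lys2, Lys4, Lys5, Arg7, Lys15, Lys18 → +6.
Negative (D, E): Glu1, Asp8, Glu10, Asp11, Asp12, Asp17 → −6.
Net charge = (+6) + (−6) = 0.

0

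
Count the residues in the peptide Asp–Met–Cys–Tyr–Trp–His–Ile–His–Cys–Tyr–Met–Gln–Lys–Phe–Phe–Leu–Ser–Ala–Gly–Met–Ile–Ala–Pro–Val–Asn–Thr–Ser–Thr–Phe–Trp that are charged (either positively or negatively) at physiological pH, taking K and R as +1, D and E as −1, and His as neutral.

Charged side chains at pH ~7.4: K, R (positive); D, E (negative).
Matching residues: Asp1, Lys13.

2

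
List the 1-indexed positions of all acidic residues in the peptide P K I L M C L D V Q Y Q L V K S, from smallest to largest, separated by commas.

The acidic residues are Asp (D) and Glu (E), whose side chains end in a carboxylate group.
Matching residues: D8.

8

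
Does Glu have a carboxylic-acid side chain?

Only D (aspartate) and E (glutamate) carry a side-chain carboxylic acid.
Glutamate is in this group.

Yes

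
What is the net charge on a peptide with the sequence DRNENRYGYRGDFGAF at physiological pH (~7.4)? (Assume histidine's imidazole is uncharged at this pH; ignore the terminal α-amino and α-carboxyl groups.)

0

Near pH 7.4, K and R contribute +1 each, D and E contribute −1 each, and every other side chain (His included, as stated) is uncharged.
Positive (K, R): R2, R6, R10 → +3.
Negative (D, E): D1, E4, D12 → −3.
Net charge = (+3) + (−3) = 0.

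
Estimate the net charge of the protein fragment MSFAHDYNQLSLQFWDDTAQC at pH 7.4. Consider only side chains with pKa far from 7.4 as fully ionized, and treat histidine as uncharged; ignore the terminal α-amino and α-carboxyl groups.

The side chains ionized at physiological pH are Lys/Arg (+1) and Asp/Glu (−1); with His treated as neutral, nothing else contributes.
Positive (K, R): none → +0.
Negative (D, E): D6, D16, D17 → −3.
Net charge = (+0) + (−3) = −3.

-3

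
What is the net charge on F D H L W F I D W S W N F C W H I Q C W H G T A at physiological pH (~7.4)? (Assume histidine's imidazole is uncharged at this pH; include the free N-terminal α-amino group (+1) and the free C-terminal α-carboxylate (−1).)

Near pH 7.4, K and R contribute +1 each, D and E contribute −1 each, and every other side chain (His included, as stated) is uncharged.
Positive (K, R): none → +0.
Negative (D, E): D2, D8 → −2.
The N-terminus (+1) and C-terminus (−1) cancel.
Net charge = (+0) + (−2) = −2.

-2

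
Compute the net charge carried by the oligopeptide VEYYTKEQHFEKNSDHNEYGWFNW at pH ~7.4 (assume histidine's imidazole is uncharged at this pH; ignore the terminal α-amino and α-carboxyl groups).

Near pH 7.4, K and R contribute +1 each, D and E contribute −1 each, and every other side chain (His included, as stated) is uncharged.
Positive (K, R): K6, K12 → +2.
Negative (D, E): E2, E7, E11, D15, E18 → −5.
Net charge = (+2) + (−5) = −3.

-3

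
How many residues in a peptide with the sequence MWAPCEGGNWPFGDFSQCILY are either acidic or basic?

Acidic: D, E. Basic: H, K, R.
Acidic residues here: E6, D14 (2).
Basic residues here: none (0).
The two groups share no amino acid, so total = 2 + 0 = 2.

2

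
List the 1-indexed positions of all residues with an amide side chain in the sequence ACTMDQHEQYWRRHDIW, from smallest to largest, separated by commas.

Only N (asparagine) and Q (glutamine) carry a side-chain carboxamide.
Matching residues: Q6, Q9.

6, 9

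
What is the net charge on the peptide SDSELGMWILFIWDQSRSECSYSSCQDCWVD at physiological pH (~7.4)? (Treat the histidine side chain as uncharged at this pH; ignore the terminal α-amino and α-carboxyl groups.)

Near pH 7.4, K and R contribute +1 each, D and E contribute −1 each, and every other side chain (His included, as stated) is uncharged.
Positive (K, R): R17 → +1.
Negative (D, E): D2, E4, D14, E19, D27, D31 → −6.
Net charge = (+1) + (−6) = −5.

-5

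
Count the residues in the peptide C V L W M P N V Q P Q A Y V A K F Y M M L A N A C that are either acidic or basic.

Acidic: D, E. Basic: H, K, R.
Acidic residues here: none (0).
Basic residues here: K16 (1).
The two groups share no amino acid, so total = 0 + 1 = 1.

1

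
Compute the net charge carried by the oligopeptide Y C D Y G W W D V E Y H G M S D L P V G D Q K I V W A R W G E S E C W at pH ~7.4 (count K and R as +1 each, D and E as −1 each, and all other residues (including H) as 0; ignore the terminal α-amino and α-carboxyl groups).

Positive (K, R): K23, R28 → +2.
Negative (D, E): D3, D8, E10, D16, D21, E31, E33 → −7.
Net charge = (+2) + (−7) = −5.

-5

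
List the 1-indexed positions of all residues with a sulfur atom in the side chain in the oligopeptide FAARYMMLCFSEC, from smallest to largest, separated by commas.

Cysteine (C, thiol) and methionine (M, thioether) are the two sulfur-containing amino acids.
Matching residues: M6, M7, C9, C13.

6, 7, 9, 13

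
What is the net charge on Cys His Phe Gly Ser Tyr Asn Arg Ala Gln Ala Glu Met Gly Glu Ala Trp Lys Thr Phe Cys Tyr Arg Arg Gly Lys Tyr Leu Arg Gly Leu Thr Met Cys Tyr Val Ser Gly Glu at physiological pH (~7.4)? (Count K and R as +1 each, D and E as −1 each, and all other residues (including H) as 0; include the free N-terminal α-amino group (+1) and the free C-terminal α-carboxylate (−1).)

+3

Positive (K, R): Arg8, Lys18, Arg23, Arg24, Lys26, Arg29 → +6.
Negative (D, E): Glu12, Glu15, Glu39 → −3.
The N-terminus (+1) and C-terminus (−1) cancel.
Net charge = (+6) + (−3) = +3.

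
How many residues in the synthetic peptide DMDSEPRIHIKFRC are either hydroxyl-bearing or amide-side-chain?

Hydroxyl-bearing: S, T, Y. Amide-side-chain: N, Q.
Hydroxyl-bearing residues here: S4 (1).
Amide-side-chain residues here: none (0).
The two groups share no amino acid, so total = 1 + 0 = 1.

1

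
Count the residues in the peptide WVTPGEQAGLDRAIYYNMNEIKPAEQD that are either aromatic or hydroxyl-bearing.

Aromatic: F, W, Y. Hydroxyl-bearing: S, T, Y.
Aromatic residues here: W1, Y15, Y16 (3).
Hydroxyl-bearing residues here: T3, Y15, Y16 (3).
Y is in both groups, so the 2 Y residues must not be double-counted.
Total = 3 + 3 − 2 = 4.

4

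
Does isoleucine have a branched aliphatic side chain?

Valine (V), leucine (L), and isoleucine (I) are the branched-chain amino acids.
Isoleucine is in this group.

Yes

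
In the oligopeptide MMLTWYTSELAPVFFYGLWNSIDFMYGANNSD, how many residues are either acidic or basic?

3

Acidic: D, E. Basic: H, K, R.
Acidic residues here: E9, D23, D32 (3).
Basic residues here: none (0).
The two groups share no amino acid, so total = 3 + 0 = 3.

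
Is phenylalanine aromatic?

F, W, and Y each carry an aromatic ring on the side chain.
Phenylalanine is in this group.

Yes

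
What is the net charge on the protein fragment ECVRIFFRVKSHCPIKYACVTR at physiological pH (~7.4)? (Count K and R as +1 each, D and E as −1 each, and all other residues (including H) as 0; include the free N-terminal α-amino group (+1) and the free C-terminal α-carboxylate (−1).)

+4

Positive (K, R): R4, R8, K10, K16, R22 → +5.
Negative (D, E): E1 → −1.
The N-terminus (+1) and C-terminus (−1) cancel.
Net charge = (+5) + (−1) = +4.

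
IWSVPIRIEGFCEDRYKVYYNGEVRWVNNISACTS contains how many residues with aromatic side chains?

The aromatic amino acids are Phe (F, benzyl), Trp (W, indole), and Tyr (Y, phenol).
Matching residues: W2, F11, Y16, Y19, Y20, W26.

6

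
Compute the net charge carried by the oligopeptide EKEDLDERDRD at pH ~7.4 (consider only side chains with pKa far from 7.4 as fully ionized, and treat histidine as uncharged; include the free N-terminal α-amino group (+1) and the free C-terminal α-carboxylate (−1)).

-4

At pH ~7.4 the Lys and Arg side chains are protonated (+1), the Asp and Glu side chains are deprotonated (−1), and with His taken as neutral all other side chains carry no charge.
Positive (K, R): K2, R8, R10 → +3.
Negative (D, E): E1, E3, D4, D6, E7, D9, D11 → −7.
The N-terminus (+1) and C-terminus (−1) cancel.
Net charge = (+3) + (−7) = −4.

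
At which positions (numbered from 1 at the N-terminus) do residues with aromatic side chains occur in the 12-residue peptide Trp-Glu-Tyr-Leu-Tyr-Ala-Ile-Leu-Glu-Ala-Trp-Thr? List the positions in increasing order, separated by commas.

The aromatic amino acids are Phe (F, benzyl), Trp (W, indole), and Tyr (Y, phenol).
Matching residues: Trp1, Tyr3, Tyr5, Trp11.

1, 3, 5, 11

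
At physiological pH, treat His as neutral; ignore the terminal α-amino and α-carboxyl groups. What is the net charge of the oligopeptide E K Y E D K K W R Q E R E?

0

Near pH 7.4, K and R contribute +1 each, D and E contribute −1 each, and every other side chain (His included, as stated) is uncharged.
Positive (K, R): K2, K6, K7, R9, R12 → +5.
Negative (D, E): E1, E4, D5, E11, E13 → −5.
Net charge = (+5) + (−5) = 0.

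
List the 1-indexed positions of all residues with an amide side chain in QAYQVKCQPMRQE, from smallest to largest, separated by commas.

Asparagine (N) and glutamine (Q) have uncharged amide side chains.
Matching residues: Q1, Q4, Q8, Q12.

1, 4, 8, 12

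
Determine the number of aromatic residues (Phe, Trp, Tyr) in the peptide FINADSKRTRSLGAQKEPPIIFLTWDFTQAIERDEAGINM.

Matching residues: F1, F22, W25, F27.

4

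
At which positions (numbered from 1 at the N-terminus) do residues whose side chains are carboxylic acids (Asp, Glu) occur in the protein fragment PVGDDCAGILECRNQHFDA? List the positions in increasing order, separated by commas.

Matching residues: D4, D5, E11, D18.

4, 5, 11, 18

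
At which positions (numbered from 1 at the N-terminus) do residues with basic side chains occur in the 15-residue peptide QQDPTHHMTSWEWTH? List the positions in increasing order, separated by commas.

6, 7, 15

K, R, and H are the three residues with basic side chains (ε-amine, guanidinium, and imidazole respectively).
Matching residues: H6, H7, H15.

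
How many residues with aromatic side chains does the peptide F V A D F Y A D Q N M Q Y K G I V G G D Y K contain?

5

F, W, and Y each carry an aromatic ring on the side chain.
Matching residues: F1, F5, Y6, Y13, Y21.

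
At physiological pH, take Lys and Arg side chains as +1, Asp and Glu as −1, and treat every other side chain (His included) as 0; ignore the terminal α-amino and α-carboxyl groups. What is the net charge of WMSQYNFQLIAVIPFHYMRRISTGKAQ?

Positive (K, R): R19, R20, K25 → +3.
Negative (D, E): none → −0.
Net charge = (+3) + (−0) = +3.

+3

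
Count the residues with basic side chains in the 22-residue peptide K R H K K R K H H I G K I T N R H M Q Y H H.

Lysine (K), arginine (R), and histidine (H) have basic, nitrogen-containing side chains.
Matching residues: K1, R2, H3, K4, K5, R6, K7, H8, H9, K12, R16, H17, H21, H22.

14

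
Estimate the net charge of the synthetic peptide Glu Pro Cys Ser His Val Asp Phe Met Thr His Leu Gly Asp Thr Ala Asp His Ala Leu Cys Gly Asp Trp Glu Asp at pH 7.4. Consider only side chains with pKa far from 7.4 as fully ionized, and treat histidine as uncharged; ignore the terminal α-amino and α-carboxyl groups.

At pH ~7.4 the Lys and Arg side chains are protonated (+1), the Asp and Glu side chains are deprotonated (−1), and with His taken as neutral all other side chains carry no charge.
Positive (K, R): none → +0.
Negative (D, E): Glu1, Asp7, Asp14, Asp17, Asp23, Glu25, Asp26 → −7.
Net charge = (+0) + (−7) = −7.

-7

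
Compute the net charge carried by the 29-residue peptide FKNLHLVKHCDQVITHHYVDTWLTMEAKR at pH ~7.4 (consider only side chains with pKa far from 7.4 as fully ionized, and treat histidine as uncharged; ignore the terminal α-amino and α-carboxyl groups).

Near pH 7.4, K and R contribute +1 each, D and E contribute −1 each, and every other side chain (His included, as stated) is uncharged.
Positive (K, R): K2, K8, K28, R29 → +4.
Negative (D, E): D11, D20, E26 → −3.
Net charge = (+4) + (−3) = +1.

+1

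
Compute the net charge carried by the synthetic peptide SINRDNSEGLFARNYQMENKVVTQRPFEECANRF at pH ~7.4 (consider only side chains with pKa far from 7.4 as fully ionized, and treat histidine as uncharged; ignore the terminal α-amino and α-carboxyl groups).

0

Near pH 7.4, K and R contribute +1 each, D and E contribute −1 each, and every other side chain (His included, as stated) is uncharged.
Positive (K, R): R4, R13, K20, R25, R33 → +5.
Negative (D, E): D5, E8, E18, E28, E29 → −5.
Net charge = (+5) + (−5) = 0.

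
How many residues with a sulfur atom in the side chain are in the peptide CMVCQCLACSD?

5

Only Cys (C) and Met (M) have a sulfur atom in the side chain.
Matching residues: C1, M2, C4, C6, C9.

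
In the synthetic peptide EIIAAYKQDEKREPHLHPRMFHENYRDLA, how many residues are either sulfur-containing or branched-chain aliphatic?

5

Sulfur-containing: C, M. Branched-chain aliphatic: I, L, V.
Sulfur-containing residues here: M20 (1).
Branched-chain aliphatic residues here: I2, I3, L16, L28 (4).
The two groups share no amino acid, so total = 1 + 4 = 5.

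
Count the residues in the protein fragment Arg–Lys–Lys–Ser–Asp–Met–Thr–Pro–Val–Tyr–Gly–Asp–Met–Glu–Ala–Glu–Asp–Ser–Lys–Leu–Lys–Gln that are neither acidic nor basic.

12

Acidic: D, E. Basic: K, R, H. All other residues are neither.
Matching residues: Ser4, Met6, Thr7, Pro8, Val9, Tyr10, Gly11, Met13, Ala15, Ser18, Leu20, Gln22.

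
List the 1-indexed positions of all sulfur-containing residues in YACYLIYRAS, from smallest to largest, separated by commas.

The sulfur-bearing residues are cysteine (–SH) and methionine (–S–CH₃).
Matching residues: C3.

3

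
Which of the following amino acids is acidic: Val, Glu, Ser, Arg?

Glu

The acidic residues are Asp (D) and Glu (E), whose side chains end in a carboxylate group.
Of the listed options, only Glu belongs to this group.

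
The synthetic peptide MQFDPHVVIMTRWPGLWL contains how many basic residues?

2

K, R, and H are the three residues with basic side chains (ε-amine, guanidinium, and imidazole respectively).
Matching residues: H6, R12.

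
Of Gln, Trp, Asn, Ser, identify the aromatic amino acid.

Phenylalanine (F), tryptophan (W), and tyrosine (Y) have aromatic ring side chains.
Of the listed options, only Trp belongs to this group.

Trp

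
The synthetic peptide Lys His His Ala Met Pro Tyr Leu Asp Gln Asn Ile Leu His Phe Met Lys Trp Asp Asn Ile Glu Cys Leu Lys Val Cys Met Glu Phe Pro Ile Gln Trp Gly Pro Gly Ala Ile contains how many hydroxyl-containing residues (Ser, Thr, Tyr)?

Matching residues: Tyr7.

1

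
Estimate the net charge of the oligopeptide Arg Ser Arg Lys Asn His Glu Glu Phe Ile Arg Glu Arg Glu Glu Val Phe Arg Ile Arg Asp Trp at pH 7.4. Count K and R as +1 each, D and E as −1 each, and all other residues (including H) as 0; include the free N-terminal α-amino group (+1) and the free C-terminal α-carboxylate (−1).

+1

Positive (K, R): Arg1, Arg3, Lys4, Arg11, Arg13, Arg18, Arg20 → +7.
Negative (D, E): Glu7, Glu8, Glu12, Glu14, Glu15, Asp21 → −6.
The N-terminus (+1) and C-terminus (−1) cancel.
Net charge = (+7) + (−6) = +1.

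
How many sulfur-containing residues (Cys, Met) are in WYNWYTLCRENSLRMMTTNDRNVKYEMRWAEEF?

Matching residues: C8, M15, M16, M27.

4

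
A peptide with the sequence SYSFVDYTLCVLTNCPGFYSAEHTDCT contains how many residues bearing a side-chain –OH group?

10

The –OH-bearing residues are Ser, Thr (aliphatic alcohols), and Tyr (phenol).
Matching residues: S1, Y2, S3, Y7, T8, T13, Y19, S20, T24, T27.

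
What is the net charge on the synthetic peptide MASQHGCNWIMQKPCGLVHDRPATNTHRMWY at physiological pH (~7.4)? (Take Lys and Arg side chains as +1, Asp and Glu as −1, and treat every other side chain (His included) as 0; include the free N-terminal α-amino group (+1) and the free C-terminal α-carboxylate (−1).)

Positive (K, R): K13, R21, R28 → +3.
Negative (D, E): D20 → −1.
The N-terminus (+1) and C-terminus (−1) cancel.
Net charge = (+3) + (−1) = +2.

+2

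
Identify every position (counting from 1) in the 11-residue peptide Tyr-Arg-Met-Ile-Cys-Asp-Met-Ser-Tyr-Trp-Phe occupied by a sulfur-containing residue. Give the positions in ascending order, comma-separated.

The sulfur-bearing residues are cysteine (–SH) and methionine (–S–CH₃).
Matching residues: Met3, Cys5, Met7.

3, 5, 7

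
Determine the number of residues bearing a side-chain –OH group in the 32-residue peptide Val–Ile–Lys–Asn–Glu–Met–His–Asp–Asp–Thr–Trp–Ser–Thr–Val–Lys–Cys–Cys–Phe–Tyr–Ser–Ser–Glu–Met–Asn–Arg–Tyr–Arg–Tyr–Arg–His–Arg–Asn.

8

Serine (S), threonine (T), and tyrosine (Y) each carry a hydroxyl group on the side chain.
Matching residues: Thr10, Ser12, Thr13, Tyr19, Ser20, Ser21, Tyr26, Tyr28.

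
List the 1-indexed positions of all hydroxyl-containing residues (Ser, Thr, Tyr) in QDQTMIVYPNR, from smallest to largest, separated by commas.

4, 8

Matching residues: T4, Y8.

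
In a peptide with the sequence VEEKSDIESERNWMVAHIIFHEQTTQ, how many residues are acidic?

The acidic residues are Asp (D) and Glu (E), whose side chains end in a carboxylate group.
Matching residues: E2, E3, D6, E8, E10, E22.

6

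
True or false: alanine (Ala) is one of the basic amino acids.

False

The basic amino acids are Lys (K), Arg (R), and His (H).
Alanine is not in this group.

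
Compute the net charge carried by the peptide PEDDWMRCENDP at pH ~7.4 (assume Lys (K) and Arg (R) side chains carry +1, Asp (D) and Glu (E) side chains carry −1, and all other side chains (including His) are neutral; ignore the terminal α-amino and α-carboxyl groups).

-4

Positive (K, R): R7 → +1.
Negative (D, E): E2, D3, D4, E9, D11 → −5.
Net charge = (+1) + (−5) = −4.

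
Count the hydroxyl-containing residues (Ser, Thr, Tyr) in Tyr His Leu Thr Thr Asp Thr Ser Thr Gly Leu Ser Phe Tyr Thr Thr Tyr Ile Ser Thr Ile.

13

Matching residues: Tyr1, Thr4, Thr5, Thr7, Ser8, Thr9, Ser12, Tyr14, Thr15, Thr16, Tyr17, Ser19, Thr20.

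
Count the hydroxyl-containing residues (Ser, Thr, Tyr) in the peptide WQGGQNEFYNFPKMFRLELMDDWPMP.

1

Matching residues: Y9.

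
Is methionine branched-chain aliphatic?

No

The BCAAs are Val, Leu, and Ile — aliphatic side chains with a branch point.
Methionine is not in this group.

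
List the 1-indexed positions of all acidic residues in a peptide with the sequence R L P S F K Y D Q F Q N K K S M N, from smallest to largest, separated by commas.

The acidic residues are Asp (D) and Glu (E), whose side chains end in a carboxylate group.
Matching residues: D8.

8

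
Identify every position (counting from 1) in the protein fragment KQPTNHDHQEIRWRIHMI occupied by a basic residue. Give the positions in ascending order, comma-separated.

The basic amino acids are Lys (K), Arg (R), and His (H).
Matching residues: K1, H6, H8, R12, R14, H16.

1, 6, 8, 12, 14, 16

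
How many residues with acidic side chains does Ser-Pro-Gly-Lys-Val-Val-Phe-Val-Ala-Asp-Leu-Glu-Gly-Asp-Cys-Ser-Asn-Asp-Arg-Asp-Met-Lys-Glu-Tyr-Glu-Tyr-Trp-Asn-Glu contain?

Aspartate (D) and glutamate (E) have carboxylic-acid side chains and are the acidic amino acids.
Matching residues: Asp10, Glu12, Asp14, Asp18, Asp20, Glu23, Glu25, Glu29.

8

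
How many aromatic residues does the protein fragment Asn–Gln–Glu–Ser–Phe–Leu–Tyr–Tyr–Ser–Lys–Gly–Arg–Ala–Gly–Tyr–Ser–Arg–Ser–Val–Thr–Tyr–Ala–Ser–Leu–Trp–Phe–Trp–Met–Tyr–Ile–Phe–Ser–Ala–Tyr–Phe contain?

12

The aromatic amino acids are Phe (F, benzyl), Trp (W, indole), and Tyr (Y, phenol).
Matching residues: Phe5, Tyr7, Tyr8, Tyr15, Tyr21, Trp25, Phe26, Trp27, Tyr29, Phe31, Tyr34, Phe35.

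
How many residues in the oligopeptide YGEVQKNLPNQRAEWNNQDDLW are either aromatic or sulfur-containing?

Aromatic: F, W, Y. Sulfur-containing: C, M.
Aromatic residues here: Y1, W15, W22 (3).
Sulfur-containing residues here: none (0).
The two groups share no amino acid, so total = 3 + 0 = 3.

3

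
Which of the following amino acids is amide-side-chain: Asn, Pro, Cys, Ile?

Asn

Only N (asparagine) and Q (glutamine) carry a side-chain carboxamide.
Of the listed options, only Asn belongs to this group.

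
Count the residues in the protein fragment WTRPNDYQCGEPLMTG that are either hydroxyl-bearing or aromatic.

Hydroxyl-bearing: S, T, Y. Aromatic: F, W, Y.
Hydroxyl-bearing residues here: T2, Y7, T15 (3).
Aromatic residues here: W1, Y7 (2).
Y is in both groups, so the 1 Y residue must not be double-counted.
Total = 3 + 2 − 1 = 4.

4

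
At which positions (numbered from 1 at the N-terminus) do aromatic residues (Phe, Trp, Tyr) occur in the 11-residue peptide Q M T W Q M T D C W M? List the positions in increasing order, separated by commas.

Matching residues: W4, W10.

4, 10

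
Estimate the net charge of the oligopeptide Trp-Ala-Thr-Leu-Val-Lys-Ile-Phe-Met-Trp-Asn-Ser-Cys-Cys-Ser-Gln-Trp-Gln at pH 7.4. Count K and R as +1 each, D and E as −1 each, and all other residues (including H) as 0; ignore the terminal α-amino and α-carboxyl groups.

+1

Positive (K, R): Lys6 → +1.
Negative (D, E): none → −0.
Net charge = (+1) + (−0) = +1.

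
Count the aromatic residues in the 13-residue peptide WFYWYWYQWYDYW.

Phenylalanine (F), tryptophan (W), and tyrosine (Y) have aromatic ring side chains.
Matching residues: W1, F2, Y3, W4, Y5, W6, Y7, W9, Y10, Y12, W13.

11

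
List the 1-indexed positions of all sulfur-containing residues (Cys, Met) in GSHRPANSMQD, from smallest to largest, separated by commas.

9

Matching residues: M9.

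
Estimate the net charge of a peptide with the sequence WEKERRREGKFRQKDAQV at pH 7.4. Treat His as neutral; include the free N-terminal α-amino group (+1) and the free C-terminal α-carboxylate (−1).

The side chains ionized at physiological pH are Lys/Arg (+1) and Asp/Glu (−1); with His treated as neutral, nothing else contributes.
Positive (K, R): K3, R5, R6, R7, K10, R12, K14 → +7.
Negative (D, E): E2, E4, E8, D15 → −4.
The N-terminus (+1) and C-terminus (−1) cancel.
Net charge = (+7) + (−4) = +3.

+3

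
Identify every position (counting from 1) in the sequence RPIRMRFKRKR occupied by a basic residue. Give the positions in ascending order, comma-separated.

1, 4, 6, 8, 9, 10, 11

K, R, and H are the three residues with basic side chains (ε-amine, guanidinium, and imidazole respectively).
Matching residues: R1, R4, R6, K8, R9, K10, R11.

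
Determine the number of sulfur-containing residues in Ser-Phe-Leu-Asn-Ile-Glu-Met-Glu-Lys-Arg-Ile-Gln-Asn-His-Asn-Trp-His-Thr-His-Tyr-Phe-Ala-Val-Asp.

1

Only Cys (C) and Met (M) have a sulfur atom in the side chain.
Matching residues: Met7.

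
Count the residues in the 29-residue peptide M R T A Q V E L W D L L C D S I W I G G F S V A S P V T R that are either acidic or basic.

5

Acidic: D, E. Basic: H, K, R.
Acidic residues here: E7, D10, D14 (3).
Basic residues here: R2, R29 (2).
The two groups share no amino acid, so total = 3 + 2 = 5.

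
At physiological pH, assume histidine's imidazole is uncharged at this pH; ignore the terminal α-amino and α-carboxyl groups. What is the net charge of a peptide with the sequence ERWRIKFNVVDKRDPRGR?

+4

Near pH 7.4, K and R contribute +1 each, D and E contribute −1 each, and every other side chain (His included, as stated) is uncharged.
Positive (K, R): R2, R4, K6, K12, R13, R16, R18 → +7.
Negative (D, E): E1, D11, D14 → −3.
Net charge = (+7) + (−3) = +4.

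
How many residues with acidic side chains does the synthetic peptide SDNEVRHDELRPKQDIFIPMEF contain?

Aspartate (D) and glutamate (E) have carboxylic-acid side chains and are the acidic amino acids.
Matching residues: D2, E4, D8, E9, D15, E21.

6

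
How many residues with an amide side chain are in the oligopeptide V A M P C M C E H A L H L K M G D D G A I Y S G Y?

Asparagine (N) and glutamine (Q) have uncharged amide side chains.
None of the 25 residues belong to this group.

0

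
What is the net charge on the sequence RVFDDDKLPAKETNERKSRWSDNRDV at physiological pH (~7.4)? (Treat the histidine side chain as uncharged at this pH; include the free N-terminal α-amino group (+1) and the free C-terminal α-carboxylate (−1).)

0

Near pH 7.4, K and R contribute +1 each, D and E contribute −1 each, and every other side chain (His included, as stated) is uncharged.
Positive (K, R): R1, K7, K11, R16, K17, R19, R24 → +7.
Negative (D, E): D4, D5, D6, E12, E15, D22, D25 → −7.
The N-terminus (+1) and C-terminus (−1) cancel.
Net charge = (+7) + (−7) = 0.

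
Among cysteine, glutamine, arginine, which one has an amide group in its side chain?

The amide-side-chain residues are Asn (N) and Gln (Q).
Of the listed options, only glutamine belongs to this group.

glutamine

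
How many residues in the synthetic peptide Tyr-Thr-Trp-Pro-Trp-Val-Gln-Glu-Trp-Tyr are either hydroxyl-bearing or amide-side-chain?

Hydroxyl-bearing: S, T, Y. Amide-side-chain: N, Q.
Hydroxyl-bearing residues here: Tyr1, Thr2, Tyr10 (3).
Amide-side-chain residues here: Gln7 (1).
The two groups share no amino acid, so total = 3 + 1 = 4.

4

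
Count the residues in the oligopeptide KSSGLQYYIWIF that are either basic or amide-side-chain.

2

Basic: H, K, R. Amide-side-chain: N, Q.
Basic residues here: K1 (1).
Amide-side-chain residues here: Q6 (1).
The two groups share no amino acid, so total = 1 + 1 = 2.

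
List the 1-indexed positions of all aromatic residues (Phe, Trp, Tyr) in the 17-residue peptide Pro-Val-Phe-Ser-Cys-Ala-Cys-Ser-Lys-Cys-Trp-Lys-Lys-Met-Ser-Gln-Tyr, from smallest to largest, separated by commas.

Matching residues: Phe3, Trp11, Tyr17.

3, 11, 17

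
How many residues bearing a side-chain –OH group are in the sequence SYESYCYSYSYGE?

9

Serine (S), threonine (T), and tyrosine (Y) each carry a hydroxyl group on the side chain.
Matching residues: S1, Y2, S4, Y5, Y7, S8, Y9, S10, Y11.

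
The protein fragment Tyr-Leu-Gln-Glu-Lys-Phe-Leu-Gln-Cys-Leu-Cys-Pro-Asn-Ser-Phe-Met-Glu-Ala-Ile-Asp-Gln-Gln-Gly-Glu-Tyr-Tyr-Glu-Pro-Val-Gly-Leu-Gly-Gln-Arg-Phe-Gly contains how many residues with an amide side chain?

Only N (asparagine) and Q (glutamine) carry a side-chain carboxamide.
Matching residues: Gln3, Gln8, Asn13, Gln21, Gln22, Gln33.

6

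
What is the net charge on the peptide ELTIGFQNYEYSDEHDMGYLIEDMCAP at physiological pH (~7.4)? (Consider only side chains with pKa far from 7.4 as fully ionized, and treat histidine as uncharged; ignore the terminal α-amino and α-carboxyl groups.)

At pH ~7.4 the Lys and Arg side chains are protonated (+1), the Asp and Glu side chains are deprotonated (−1), and with His taken as neutral all other side chains carry no charge.
Positive (K, R): none → +0.
Negative (D, E): E1, E10, D13, E14, D16, E22, D23 → −7.
Net charge = (+0) + (−7) = −7.

-7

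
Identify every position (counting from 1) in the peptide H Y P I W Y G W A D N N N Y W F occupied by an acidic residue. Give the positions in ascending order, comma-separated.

10

Matching residues: D10.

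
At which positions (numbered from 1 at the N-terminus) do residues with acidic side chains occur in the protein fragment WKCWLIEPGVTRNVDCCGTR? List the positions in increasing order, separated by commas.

Only D (aspartate) and E (glutamate) carry a side-chain carboxylic acid.
Matching residues: E7, D15.

7, 15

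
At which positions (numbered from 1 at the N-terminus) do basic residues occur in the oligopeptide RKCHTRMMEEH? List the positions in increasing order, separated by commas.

1, 2, 4, 6, 11

The basic amino acids are Lys (K), Arg (R), and His (H).
Matching residues: R1, K2, H4, R6, H11.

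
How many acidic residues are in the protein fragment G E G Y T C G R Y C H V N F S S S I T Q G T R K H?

1

The acidic residues are Asp (D) and Glu (E), whose side chains end in a carboxylate group.
Matching residues: E2.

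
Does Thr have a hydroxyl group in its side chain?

S, T, and Y are the three residues with a side-chain hydroxyl.
Threonine is in this group.

Yes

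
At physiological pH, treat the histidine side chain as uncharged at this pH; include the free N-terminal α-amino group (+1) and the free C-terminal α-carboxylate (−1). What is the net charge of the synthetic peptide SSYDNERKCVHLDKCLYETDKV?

At pH ~7.4 the Lys and Arg side chains are protonated (+1), the Asp and Glu side chains are deprotonated (−1), and with His taken as neutral all other side chains carry no charge.
Positive (K, R): R7, K8, K14, K21 → +4.
Negative (D, E): D4, E6, D13, E18, D20 → −5.
The N-terminus (+1) and C-terminus (−1) cancel.
Net charge = (+4) + (−5) = −1.

-1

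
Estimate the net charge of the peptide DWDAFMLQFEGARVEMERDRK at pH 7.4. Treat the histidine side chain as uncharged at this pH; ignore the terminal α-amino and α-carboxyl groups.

The side chains ionized at physiological pH are Lys/Arg (+1) and Asp/Glu (−1); with His treated as neutral, nothing else contributes.
Positive (K, R): R13, R18, R20, K21 → +4.
Negative (D, E): D1, D3, E10, E15, E17, D19 → −6.
Net charge = (+4) + (−6) = −2.

-2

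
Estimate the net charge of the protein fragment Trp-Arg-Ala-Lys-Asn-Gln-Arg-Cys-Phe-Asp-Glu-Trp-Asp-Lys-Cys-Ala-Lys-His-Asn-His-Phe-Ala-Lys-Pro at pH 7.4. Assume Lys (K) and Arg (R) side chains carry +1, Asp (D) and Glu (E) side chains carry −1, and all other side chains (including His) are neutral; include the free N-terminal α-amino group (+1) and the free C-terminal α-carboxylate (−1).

+3

Positive (K, R): Arg2, Lys4, Arg7, Lys14, Lys17, Lys23 → +6.
Negative (D, E): Asp10, Glu11, Asp13 → −3.
The N-terminus (+1) and C-terminus (−1) cancel.
Net charge = (+6) + (−3) = +3.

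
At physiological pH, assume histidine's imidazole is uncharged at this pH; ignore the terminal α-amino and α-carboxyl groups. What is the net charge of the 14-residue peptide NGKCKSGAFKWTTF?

At pH ~7.4 the Lys and Arg side chains are protonated (+1), the Asp and Glu side chains are deprotonated (−1), and with His taken as neutral all other side chains carry no charge.
Positive (K, R): K3, K5, K10 → +3.
Negative (D, E): none → −0.
Net charge = (+3) + (−0) = +3.

+3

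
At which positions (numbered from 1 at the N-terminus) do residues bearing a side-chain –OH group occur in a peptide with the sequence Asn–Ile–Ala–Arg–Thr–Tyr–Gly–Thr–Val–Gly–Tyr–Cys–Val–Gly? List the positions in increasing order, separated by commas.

5, 6, 8, 11

Serine (S), threonine (T), and tyrosine (Y) each carry a hydroxyl group on the side chain.
Matching residues: Thr5, Tyr6, Thr8, Tyr11.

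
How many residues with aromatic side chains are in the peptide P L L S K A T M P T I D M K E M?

The aromatic amino acids are Phe (F, benzyl), Trp (W, indole), and Tyr (Y, phenol).
None of the 16 residues belong to this group.

0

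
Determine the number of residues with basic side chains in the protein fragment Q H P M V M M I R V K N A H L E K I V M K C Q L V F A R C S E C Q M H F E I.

K, R, and H are the three residues with basic side chains (ε-amine, guanidinium, and imidazole respectively).
Matching residues: H2, R9, K11, H14, K17, K21, R28, H35.

8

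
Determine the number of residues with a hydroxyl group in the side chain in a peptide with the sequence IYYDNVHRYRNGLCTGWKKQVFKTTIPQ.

Serine (S), threonine (T), and tyrosine (Y) each carry a hydroxyl group on the side chain.
Matching residues: Y2, Y3, Y9, T15, T24, T25.

6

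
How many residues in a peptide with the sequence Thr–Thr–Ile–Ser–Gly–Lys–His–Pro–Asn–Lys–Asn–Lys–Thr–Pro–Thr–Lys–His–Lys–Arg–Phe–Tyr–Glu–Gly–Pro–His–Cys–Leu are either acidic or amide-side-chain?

3

Acidic: D, E. Amide-side-chain: N, Q.
Acidic residues here: Glu22 (1).
Amide-side-chain residues here: Asn9, Asn11 (2).
The two groups share no amino acid, so total = 1 + 2 = 3.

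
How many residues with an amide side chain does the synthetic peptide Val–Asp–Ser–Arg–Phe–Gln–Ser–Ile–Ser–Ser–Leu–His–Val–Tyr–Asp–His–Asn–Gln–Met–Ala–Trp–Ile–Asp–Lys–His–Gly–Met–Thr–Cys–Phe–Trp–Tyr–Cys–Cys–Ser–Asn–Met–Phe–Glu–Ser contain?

The amide-side-chain residues are Asn (N) and Gln (Q).
Matching residues: Gln6, Asn17, Gln18, Asn36.

4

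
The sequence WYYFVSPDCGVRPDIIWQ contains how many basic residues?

1

Lysine (K), arginine (R), and histidine (H) have basic, nitrogen-containing side chains.
Matching residues: R12.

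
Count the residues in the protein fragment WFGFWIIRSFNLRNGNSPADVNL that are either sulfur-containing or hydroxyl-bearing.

2

Sulfur-containing: C, M. Hydroxyl-bearing: S, T, Y.
Sulfur-containing residues here: none (0).
Hydroxyl-bearing residues here: S9, S17 (2).
The two groups share no amino acid, so total = 0 + 2 = 2.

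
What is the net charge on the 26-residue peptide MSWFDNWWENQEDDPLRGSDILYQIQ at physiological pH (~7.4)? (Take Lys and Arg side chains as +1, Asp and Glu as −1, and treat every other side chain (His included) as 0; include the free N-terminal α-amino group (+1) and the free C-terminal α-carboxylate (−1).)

Positive (K, R): R17 → +1.
Negative (D, E): D5, E9, E12, D13, D14, D20 → −6.
The N-terminus (+1) and C-terminus (−1) cancel.
Net charge = (+1) + (−6) = −5.

-5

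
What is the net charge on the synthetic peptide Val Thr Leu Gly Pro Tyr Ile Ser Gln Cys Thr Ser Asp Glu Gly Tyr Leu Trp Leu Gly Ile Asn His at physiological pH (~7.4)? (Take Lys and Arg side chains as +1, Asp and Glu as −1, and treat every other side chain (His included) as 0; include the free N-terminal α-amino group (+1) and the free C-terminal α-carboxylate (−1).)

Positive (K, R): none → +0.
Negative (D, E): Asp13, Glu14 → −2.
The N-terminus (+1) and C-terminus (−1) cancel.
Net charge = (+0) + (−2) = −2.

-2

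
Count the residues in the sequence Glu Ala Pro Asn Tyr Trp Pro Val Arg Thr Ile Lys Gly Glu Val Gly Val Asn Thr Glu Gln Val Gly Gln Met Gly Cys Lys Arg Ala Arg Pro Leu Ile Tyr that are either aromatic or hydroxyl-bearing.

Aromatic: F, W, Y. Hydroxyl-bearing: S, T, Y.
Aromatic residues here: Tyr5, Trp6, Tyr35 (3).
Hydroxyl-bearing residues here: Tyr5, Thr10, Thr19, Tyr35 (4).
Y is in both groups, so the 2 Y residues must not be double-counted.
Total = 3 + 4 − 2 = 5.

5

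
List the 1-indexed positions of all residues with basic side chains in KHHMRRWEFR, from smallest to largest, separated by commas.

K, R, and H are the three residues with basic side chains (ε-amine, guanidinium, and imidazole respectively).
Matching residues: K1, H2, H3, R5, R6, R10.

1, 2, 3, 5, 6, 10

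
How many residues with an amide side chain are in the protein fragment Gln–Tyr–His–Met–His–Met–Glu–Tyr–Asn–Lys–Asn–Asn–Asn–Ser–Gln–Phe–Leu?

6

The amide-side-chain residues are Asn (N) and Gln (Q).
Matching residues: Gln1, Asn9, Asn11, Asn12, Asn13, Gln15.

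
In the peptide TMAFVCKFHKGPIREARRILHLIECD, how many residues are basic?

K, R, and H are the three residues with basic side chains (ε-amine, guanidinium, and imidazole respectively).
Matching residues: K7, H9, K10, R14, R17, R18, H21.

7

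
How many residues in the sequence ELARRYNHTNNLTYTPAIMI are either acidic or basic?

Acidic: D, E. Basic: H, K, R.
Acidic residues here: E1 (1).
Basic residues here: R4, R5, H8 (3).
The two groups share no amino acid, so total = 1 + 3 = 4.

4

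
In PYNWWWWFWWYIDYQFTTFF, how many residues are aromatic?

The aromatic amino acids are Phe (F, benzyl), Trp (W, indole), and Tyr (Y, phenol).
Matching residues: Y2, W4, W5, W6, W7, F8, W9, W10, Y11, Y14, F16, F19, F20.

13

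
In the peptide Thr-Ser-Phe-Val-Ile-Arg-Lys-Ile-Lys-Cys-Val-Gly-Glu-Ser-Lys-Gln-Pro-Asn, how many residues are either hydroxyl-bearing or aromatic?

Hydroxyl-bearing: S, T, Y. Aromatic: F, W, Y.
Hydroxyl-bearing residues here: Thr1, Ser2, Ser14 (3).
Aromatic residues here: Phe3 (1).
(Y belongs to both groups, but none appear in this sequence.) Total = 3 + 1 = 4.

4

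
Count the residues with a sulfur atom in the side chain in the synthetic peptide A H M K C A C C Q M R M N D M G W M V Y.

8

The sulfur-bearing residues are cysteine (–SH) and methionine (–S–CH₃).
Matching residues: M3, C5, C7, C8, M10, M12, M15, M18.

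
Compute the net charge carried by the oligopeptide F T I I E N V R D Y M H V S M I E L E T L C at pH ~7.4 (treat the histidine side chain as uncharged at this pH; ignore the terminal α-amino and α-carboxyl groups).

At pH ~7.4 the Lys and Arg side chains are protonated (+1), the Asp and Glu side chains are deprotonated (−1), and with His taken as neutral all other side chains carry no charge.
Positive (K, R): R8 → +1.
Negative (D, E): E5, D9, E17, E19 → −4.
Net charge = (+1) + (−4) = −3.

-3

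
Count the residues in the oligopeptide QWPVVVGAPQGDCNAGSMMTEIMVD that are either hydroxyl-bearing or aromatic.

Hydroxyl-bearing: S, T, Y. Aromatic: F, W, Y.
Hydroxyl-bearing residues here: S17, T20 (2).
Aromatic residues here: W2 (1).
(Y belongs to both groups, but none appear in this sequence.) Total = 2 + 1 = 3.

3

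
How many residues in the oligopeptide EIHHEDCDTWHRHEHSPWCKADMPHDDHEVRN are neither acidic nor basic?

13

Acidic: D, E. Basic: K, R, H. All other residues are neither.
Matching residues: I2, C7, T9, W10, S16, P17, W18, C19, A21, M23, P24, V30, N32.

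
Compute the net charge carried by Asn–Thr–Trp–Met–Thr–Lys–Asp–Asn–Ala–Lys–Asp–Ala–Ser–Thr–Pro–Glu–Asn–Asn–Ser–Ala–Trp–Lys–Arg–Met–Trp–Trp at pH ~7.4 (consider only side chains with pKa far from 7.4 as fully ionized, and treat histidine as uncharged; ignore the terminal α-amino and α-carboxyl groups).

Near pH 7.4, K and R contribute +1 each, D and E contribute −1 each, and every other side chain (His included, as stated) is uncharged.
Positive (K, R): Lys6, Lys10, Lys22, Arg23 → +4.
Negative (D, E): Asp7, Asp11, Glu16 → −3.
Net charge = (+4) + (−3) = +1.

+1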